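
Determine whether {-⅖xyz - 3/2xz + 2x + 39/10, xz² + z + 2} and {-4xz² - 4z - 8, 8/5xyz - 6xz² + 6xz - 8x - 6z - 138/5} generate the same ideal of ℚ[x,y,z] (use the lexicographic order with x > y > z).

Since reduced Gröbner bases are canonical representatives of ideals under a given ordering, it suffices to compute and compare them.
Buchberger on the first generating set:
f_1 = -⅖xyz - 3/2xz + 2x + 39/10, LT = xyz.
f_2 = xz² + z + 2, LT = xz².

S(f_1,f_2): lcm = xyz². S = 15/4xz² - 5xz - yz - 2y - 39/4z.
  reduce S modulo (f_1, f_2):
  remainder -5xz - yz - 2y - 27/2z - 15/2 ≠ 0; add g_3 = -5xz - yz - 2y - 27/2z - 15/2 to the basis.

S(f_1,g_3): lcm = xyz. S = 15/4xz - 5x - ⅕y²z - ⅖y² - 27/10yz - 3/2y - 39/4.
  reduce S modulo (f_1, f_2, g_3):
  remainder -5x - ⅕y²z - ⅖y² - 69/20yz - 3y - 81/8z - 123/8 ≠ 0; add g_4 = -5x - ⅕y²z - ⅖y² - 69/20yz - 3y - 81/8z - 123/8 to the basis.

S(f_2,g_3): lcm = xz². S = -⅕yz² - ⅖yz - 27/10z² - ½z + 2.
  reduce S modulo (f_1, f_2, g_3, g_4):
  remainder -⅕yz² - ⅖yz - 27/10z² - ½z + 2 ≠ 0; add g_5 = -⅕yz² - ⅖yz - 27/10z² - ½z + 2 to the basis.

The other S-polynomials (S(f_1,g_4), S(f_2,g_4), S(g_3,g_4), S(f_1,g_5), S(f_2,g_5), S(g_3,g_5), S(g_4,g_5)) all reduce to 0 modulo the current basis, so we have a Gröbner basis.
Inter-reduce: drop elements whose leading term is divisible by another's, tail-reduce, and make monic.
Reduced Gröbner basis: {x + 1/25y²z + 2/25y² + 69/100yz + ⅗y + 81/40z + 123/40, yz² + 2yz + 27/2z² + 5/2z - 10}.

Buchberger on the second generating set:
h_1 = -4xz² - 4z - 8, LT = xz².
h_2 = 8/5xyz - 6xz² + 6xz - 8x - 6z - 138/5, LT = xyz.

S(h_1,h_2): lcm = xyz². S = 15/4xz³ - 15/4xz² + 5xz + yz + 2y + 15/4z² + 69/4z.
  reduce S modulo (h_1, h_2):
  remainder 5xz + yz + 2y + 27/2z + 15/2 ≠ 0; add k_3 = 5xz + yz + 2y + 27/2z + 15/2 to the basis.

S(h_1,k_3): lcm = xz². S = -⅕yz² - ⅖yz - 27/10z² - ½z + 2.
  reduce S modulo (h_1, h_2, k_3):
  remainder -⅕yz² - ⅖yz - 27/10z² - ½z + 2 ≠ 0; add k_4 = -⅕yz² - ⅖yz - 27/10z² - ½z + 2 to the basis.

S(h_2,k_3): lcm = xyz. S = -15/4xz² + 15/4xz - 5x - ⅕y²z - ⅖y² - 27/10yz - 3/2y - 15/4z - 69/4.
  reduce S modulo (h_1, h_2, k_3, k_4):
  remainder -5x - ⅕y²z - ⅖y² - 69/20yz - 3y - 81/8z - 123/8 ≠ 0; add k_5 = -5x - ⅕y²z - ⅖y² - 69/20yz - 3y - 81/8z - 123/8 to the basis.

The other S-polynomials (S(h_1,k_4), S(h_2,k_4), S(k_3,k_4), S(h_1,k_5), S(h_2,k_5), S(k_3,k_5), S(k_4,k_5)) all reduce to 0 modulo the current basis, so we have a Gröbner basis.
Inter-reduce: drop elements whose leading term is divisible by another's, tail-reduce, and make monic.
Reduced Gröbner basis: {x + 1/25y²z + 2/25y² + 69/100yz + ⅗y + 81/40z + 123/40, yz² + 2yz + 27/2z² + 5/2z - 10}.

The two bases agree; hence the ideals are identical.

Yes, the ideals are equal.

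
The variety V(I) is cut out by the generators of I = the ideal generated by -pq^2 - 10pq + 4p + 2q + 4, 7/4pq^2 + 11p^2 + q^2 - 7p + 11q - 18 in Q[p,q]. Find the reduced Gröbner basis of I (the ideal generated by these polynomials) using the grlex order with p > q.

G = {q^4 + 49/2q^3 + 22pq + 95q^2 + 44p - 238q + 44, pq^2 + 10pq - 4p - 2q - 4, p^2 - 35/22pq + 1/11q^2 + 29/22q - 1}

f_1 = -pq^2 - 10pq + 4p + 2q + 4, LT = pq^2.
f_2 = 7/4pq^2 + 11p^2 + q^2 - 7p + 11q - 18, LT = pq^2.

S(f_1,f_2): lcm = pq^2. S = -44/7p^2 + 10pq - 4/7q^2 - 58/7q + 44/7.
  leading term p^2: no divisor's leading term divides it; move -44/7p^2 to the remainder.
  leading term pq: no divisor's leading term divides it; move 10pq to the remainder.
  leading term q^2: no divisor's leading term divides it; move -4/7q^2 to the remainder.
  leading term q: no divisor's leading term divides it; move -58/7q to the remainder.
  leading term 1: no divisor's leading term divides it; move 44/7 to the remainder.
  remainder -44/7p^2 + 10pq - 4/7q^2 - 58/7q + 44/7 ≠ 0; add g_3 = -44/7p^2 + 10pq - 4/7q^2 - 58/7q + 44/7 to the basis.

S(f_1,g_3): lcm = p^2q^2. S = 35/22pq^3 - 1/11q^4 + 10p^2q - 29/22q^3 - 4p^2 - 2pq + q^2 - 4p.
  leading term pq^3: subtract (-35/22q)·f_1 from 35/22pq^3 - 1/11q^4 + 10p^2q - 29/22q^3 - 4p^2 - 2pq + q^2 - 4p → -1/11q^4 + 10p^2q - 175/11pq^2 - 29/22q^3 - 4p^2 + 48/11pq + 46/11q^2 - 4p + 70/11q
  leading term q^4: no divisor's leading term divides it; move -1/11q^4 to the remainder.
  leading term p^2q: subtract (-35/22q)·g_3 from 10p^2q - 175/11pq^2 - 29/22q^3 - 4p^2 + 48/11pq + 46/11q^2 - 4p + 70/11q → -49/22q^3 - 4p^2 + 48/11pq - 9q^2 - 4p + 180/11q
  leading term q^3: no divisor's leading term divides it; move -49/22q^3 to the remainder.
  leading term p^2: subtract (7/11)·g_3 from -4p^2 + 48/11pq - 9q^2 - 4p + 180/11q → -2pq - 95/11q^2 - 4p + 238/11q - 4
  leading term pq: no divisor's leading term divides it; move -2pq to the remainder.
  leading term q^2: no divisor's leading term divides it; move -95/11q^2 to the remainder.
  leading term p: no divisor's leading term divides it; move -4p to the remainder.
  leading term q: no divisor's leading term divides it; move 238/11q to the remainder.
  leading term 1: no divisor's leading term divides it; move -4 to the remainder.
  remainder -1/11q^4 - 49/22q^3 - 2pq - 95/11q^2 - 4p + 238/11q - 4 ≠ 0; add g_4 = -1/11q^4 - 49/22q^3 - 2pq - 95/11q^2 - 4p + 238/11q - 4 to the basis.

The other S-polynomials (S(f_2,g_3), S(f_1,g_4), S(f_2,g_4), S(g_3,g_4)) all reduce to 0 modulo the current basis, so we have a Gröbner basis.
Inter-reduce: drop elements whose leading term is divisible by another's, tail-reduce, and make monic.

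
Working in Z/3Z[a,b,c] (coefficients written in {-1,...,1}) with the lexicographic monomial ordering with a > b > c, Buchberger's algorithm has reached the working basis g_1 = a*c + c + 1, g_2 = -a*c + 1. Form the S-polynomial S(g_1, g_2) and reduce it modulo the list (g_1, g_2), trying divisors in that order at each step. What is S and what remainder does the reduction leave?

lcm(LM(g_1), LM(g_2)) = a*c.
S = (lcm/LT(g_1))·g_1 − (lcm/LT(g_2))·g_2 = c - 1.
Reduce S modulo (g_1, g_2) in that order:
  leading term c: no divisor's leading term divides it; move c to the remainder.
  leading term 1: no divisor's leading term divides it; move -1 to the remainder.
The remainder c - 1 is nonzero, so it would be added as the next basis element.
This is the inner loop of Buchberger's algorithm — each nonzero remainder becomes a new basis element.

S(g_1, g_2) = c - 1; remainder on division = c - 1.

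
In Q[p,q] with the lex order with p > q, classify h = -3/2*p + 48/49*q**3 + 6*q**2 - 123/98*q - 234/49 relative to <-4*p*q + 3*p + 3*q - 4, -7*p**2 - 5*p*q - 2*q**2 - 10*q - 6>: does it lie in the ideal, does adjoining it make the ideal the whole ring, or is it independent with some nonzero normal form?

-3/2*p + 48/49*q**3 + 6*q**2 - 123/98*q - 234/49 lies in I (it reduces to 0).

First compute the reduced Gröbner basis of I by Buchberger's algorithm.
f_1 = -4*p*q + 3*p + 3*q - 4, LT = p*q.
f_2 = -7*p**2 - 5*p*q - 2*q**2 - 10*q - 6, LT = p**2.

S(f_1,f_2): lcm = p**2*q. S = -3/4*p**2 - 5/7*p*q**2 - 3/4*p*q + p - 2/7*q**3 - 10/7*q**2 - 6/7*q.
  leading term p**2: subtract (3/28)·f_2 from -3/4*p**2 - 5/7*p*q**2 - 3/4*p*q + p - 2/7*q**3 - 10/7*q**2 - 6/7*q → -5/7*p*q**2 - 3/14*p*q + p - 2/7*q**3 - 17/14*q**2 + 3/14*q + 9/14
  leading term p*q**2: subtract (5/28*q)·f_1 from -5/7*p*q**2 - 3/14*p*q + p - 2/7*q**3 - 17/14*q**2 + 3/14*q + 9/14 → -3/4*p*q + p - 2/7*q**3 - 7/4*q**2 + 13/14*q + 9/14
  leading term p*q: subtract (3/16)·f_1 from -3/4*p*q + p - 2/7*q**3 - 7/4*q**2 + 13/14*q + 9/14 → 7/16*p - 2/7*q**3 - 7/4*q**2 + 41/112*q + 39/28
  leading term p: no divisor's leading term divides it; move 7/16*p to the remainder.
  leading term q**3: no divisor's leading term divides it; move -2/7*q**3 to the remainder.
  leading term q**2: no divisor's leading term divides it; move -7/4*q**2 to the remainder.
  leading term q: no divisor's leading term divides it; move 41/112*q to the remainder.
  leading term 1: no divisor's leading term divides it; move 39/28 to the remainder.
  remainder 7/16*p - 2/7*q**3 - 7/4*q**2 + 41/112*q + 39/28 ≠ 0; add k_3 = 7/16*p - 2/7*q**3 - 7/4*q**2 + 41/112*q + 39/28 to the basis.

S(f_1,k_3): lcm = p*q. S = -3/4*p + 32/49*q**4 + 4*q**3 - 41/49*q**2 - 771/196*q + 1.
  leading term p: subtract (-12/7)·k_3 from -3/4*p + 32/49*q**4 + 4*q**3 - 41/49*q**2 - 771/196*q + 1 → 32/49*q**4 + 172/49*q**3 - 188/49*q**2 - 162/49*q + 166/49
  leading term q**4: no divisor's leading term divides it; move 32/49*q**4 to the remainder.
  leading term q**3: no divisor's leading term divides it; move 172/49*q**3 to the remainder.
  leading term q**2: no divisor's leading term divides it; move -188/49*q**2 to the remainder.
  leading term q: no divisor's leading term divides it; move -162/49*q to the remainder.
  leading term 1: no divisor's leading term divides it; move 166/49 to the remainder.
  remainder 32/49*q**4 + 172/49*q**3 - 188/49*q**2 - 162/49*q + 166/49 ≠ 0; add k_4 = 32/49*q**4 + 172/49*q**3 - 188/49*q**2 - 162/49*q + 166/49 to the basis.

The other S-polynomials (S(f_2,k_3), S(f_1,k_4), S(f_2,k_4), S(k_3,k_4)) all reduce to 0 modulo the current basis, so we have a Gröbner basis.
Inter-reduce: drop elements whose leading term is divisible by another's, tail-reduce, and make monic.
Reduced Gröbner basis: {p - 32/49*q**3 - 4*q**2 + 41/49*q + 156/49, q**4 + 43/8*q**3 - 47/8*q**2 - 81/16*q + 83/16}.
Label its elements g_1 = p - 32/49*q**3 - 4*q**2 + 41/49*q + 156/49, g_2 = q**4 + 43/8*q**3 - 47/8*q**2 - 81/16*q + 83/16.

Reduce h = -3/2*p + 48/49*q**3 + 6*q**2 - 123/98*q - 234/49 modulo G:
  leading term p: subtract (-3/2)·g_1 from -3/2*p + 48/49*q**3 + 6*q**2 - 123/98*q - 234/49 → 0
  normal form = 0.
Since the normal form is 0, h ∈ I.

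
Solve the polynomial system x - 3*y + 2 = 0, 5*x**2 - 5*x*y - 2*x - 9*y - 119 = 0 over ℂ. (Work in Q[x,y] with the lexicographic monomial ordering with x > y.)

Compute a lex Gröbner basis by Buchberger's algorithm.
f_1 = x - 3*y + 2, LT = x.
f_2 = 5*x**2 - 5*x*y - 2*x - 9*y - 119, LT = x**2.

S(f_1,f_2): lcm = x**2. S = -2*x*y + 12/5*x + 9/5*y + 119/5.
  leading term x*y: subtract (-2*y)·f_1 from -2*x*y + 12/5*x + 9/5*y + 119/5 → 12/5*x - 6*y**2 + 29/5*y + 119/5
  leading term x: subtract (12/5)·f_1 from 12/5*x - 6*y**2 + 29/5*y + 119/5 → -6*y**2 + 13*y + 19
  leading term y**2: no divisor's leading term divides it; move -6*y**2 to the remainder.
  leading term y: no divisor's leading term divides it; move 13*y to the remainder.
  leading term 1: no divisor's leading term divides it; move 19 to the remainder.
  remainder -6*y**2 + 13*y + 19 ≠ 0; add h_3 = -6*y**2 + 13*y + 19 to the basis.

The other S-polynomials (S(f_1,h_3), S(f_2,h_3)) all reduce to 0 modulo the current basis, so we have a Gröbner basis.
Inter-reduce: drop elements whose leading term is divisible by another's, tail-reduce, and make monic.
Reduced Gröbner basis: {x - 3*y + 2, y**2 - 13/6*y - 19/6}.

The lex basis is triangular: the last element involves only y. Solving y**2 - 13/6*y - 19/6 = 0 gives y ∈ {-1, 19/6}; substituting each value into the earlier elements determines the remaining variables.
  y = -1: the earlier basis element becomes x + 5 = 0, giving x = -5 — point (-5, -1).
  y = 19/6: the earlier basis element becomes x - 15/2 = 0, giving x = 15/2 — point (15/2, 19/6).
Substituting each solution back into the original system confirms all equations vanish.

{(-5, -1), (15/2, 19/6)}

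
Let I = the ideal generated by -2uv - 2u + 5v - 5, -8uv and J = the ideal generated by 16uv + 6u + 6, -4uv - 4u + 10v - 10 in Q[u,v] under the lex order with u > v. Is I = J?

Equality of ideals is decidable: compute both reduced Gröbner bases (unique for the ordering) and check whether they agree.
Buchberger on the first generating set:
f_1 = -2uv - 2u + 5v - 5, LT = uv.
f_2 = -8uv, LT = uv.

S(f_1,f_2): lcm = uv. S = u - \tfrac{5}{2}v + \tfrac{5}{2}.
  reduce S modulo (f_1, f_2):
  remainder u - \tfrac{5}{2}v + \tfrac{5}{2} ≠ 0; add g_3 = u - \tfrac{5}{2}v + \tfrac{5}{2} to the basis.

S(f_1,g_3): lcm = uv. S = u + \tfrac{5}{2}v^{2} - 5v + \tfrac{5}{2}.
  reduce S modulo (f_1, f_2, g_3):
  remainder \tfrac{5}{2}v^{2} - \tfrac{5}{2}v ≠ 0; add g_4 = \tfrac{5}{2}v^{2} - \tfrac{5}{2}v to the basis.

The other S-polynomials (S(f_2,g_3), S(f_1,g_4), S(f_2,g_4), S(g_3,g_4)) all reduce to 0 modulo the current basis, so we have a Gröbner basis.
Inter-reduce: drop elements whose leading term is divisible by another's, tail-reduce, and make monic.
Reduced Gröbner basis: {u - \tfrac{5}{2}v + \tfrac{5}{2}, v^{2} - v}.

Buchberger on the second generating set:
h_1 = 16uv + 6u + 6, LT = uv.
h_2 = -4uv - 4u + 10v - 10, LT = uv.

S(h_1,h_2): lcm = uv. S = -\tfrac{5}{8}u + \tfrac{5}{2}v - \tfrac{17}{8}.
  reduce S modulo (h_1, h_2):
  remainder -\tfrac{5}{8}u + \tfrac{5}{2}v - \tfrac{17}{8} ≠ 0; add k_3 = -\tfrac{5}{8}u + \tfrac{5}{2}v - \tfrac{17}{8} to the basis.

S(h_1,k_3): lcm = uv. S = \tfrac{3}{8}u + 4v^{2} - \tfrac{17}{5}v + \tfrac{3}{8}.
  reduce S modulo (h_1, h_2, k_3):
  remainder 4v^{2} - \tfrac{19}{10}v - \tfrac{9}{10} ≠ 0; add k_4 = 4v^{2} - \tfrac{19}{10}v - \tfrac{9}{10} to the basis.

The other S-polynomials (S(h_2,k_3), S(h_1,k_4), S(h_2,k_4), S(k_3,k_4)) all reduce to 0 modulo the current basis, so we have a Gröbner basis.
Inter-reduce: drop elements whose leading term is divisible by another's, tail-reduce, and make monic.
Reduced Gröbner basis: {u - 4v + \tfrac{17}{5}, v^{2} - \tfrac{19}{40}v - \tfrac{9}{40}}.

The bases are distinct; the ideals are different.
The same test decides containment: I ⊆ J iff every generator of I reduces to 0 modulo a Gröbner basis of J.

No, the ideals differ.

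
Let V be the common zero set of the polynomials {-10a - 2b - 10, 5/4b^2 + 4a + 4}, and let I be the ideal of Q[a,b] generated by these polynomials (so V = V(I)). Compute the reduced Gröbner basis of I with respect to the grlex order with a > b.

G = {b^2 - 16/25b, a + 1/5b + 1}

f_1 = -10a - 2b - 10, LT = a.
f_2 = 5/4b^2 + 4a + 4, LT = b^2.

The S-polynomials (S(f_1,f_2)) all reduce to 0 modulo the current basis, so we have a Gröbner basis.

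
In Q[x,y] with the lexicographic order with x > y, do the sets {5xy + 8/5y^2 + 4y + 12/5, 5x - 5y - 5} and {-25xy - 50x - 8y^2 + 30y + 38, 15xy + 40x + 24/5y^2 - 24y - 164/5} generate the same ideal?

No, the ideals differ.

Equality of ideals is decidable: compute both reduced Gröbner bases (unique for the ordering) and check whether they agree.
Buchberger on the first generating set:
f_1 = 5xy + 8/5y^2 + 4y + 12/5, LT = xy.
f_2 = 5x - 5y - 5, LT = x.

S(f_1,f_2): lcm = xy. S = 33/25y^2 + 9/5y + 12/25.
  leading term y^2: no divisor's leading term divides it; move 33/25y^2 to the remainder.
  leading term y: no divisor's leading term divides it; move 9/5y to the remainder.
  leading term 1: no divisor's leading term divides it; move 12/25 to the remainder.
  remainder 33/25y^2 + 9/5y + 12/25 ≠ 0; add g_3 = 33/25y^2 + 9/5y + 12/25 to the basis.

The other S-polynomials (S(f_1,g_3), S(f_2,g_3)) all reduce to 0 modulo the current basis, so we have a Gröbner basis.
Inter-reduce: drop elements whose leading term is divisible by another's, tail-reduce, and make monic.
Reduced Gröbner basis: {x - y - 1, y^2 + 15/11y + 4/11}.

Buchberger on the second generating set:
h_1 = -25xy - 50x - 8y^2 + 30y + 38, LT = xy.
h_2 = 15xy + 40x + 24/5y^2 - 24y - 164/5, LT = xy.

S(h_1,h_2): lcm = xy. S = -2/3x + 2/5y + 2/3.
  leading term x: no divisor's leading term divides it; move -2/3x to the remainder.
  leading term y: no divisor's leading term divides it; move 2/5y to the remainder.
  leading term 1: no divisor's leading term divides it; move 2/3 to the remainder.
  remainder -2/3x + 2/5y + 2/3 ≠ 0; add k_3 = -2/3x + 2/5y + 2/3 to the basis.

S(h_1,k_3): lcm = xy. S = 2x + 23/25y^2 - 1/5y - 38/25.
  leading term x: subtract (-3)·k_3 from 2x + 23/25y^2 - 1/5y - 38/25 → 23/25y^2 + y + 12/25
  leading term y^2: no divisor's leading term divides it; move 23/25y^2 to the remainder.
  leading term y: no divisor's leading term divides it; move y to the remainder.
  leading term 1: no divisor's leading term divides it; move 12/25 to the remainder.
  remainder 23/25y^2 + y + 12/25 ≠ 0; add k_4 = 23/25y^2 + y + 12/25 to the basis.

The other S-polynomials (S(h_2,k_3), S(h_1,k_4), S(h_2,k_4), S(k_3,k_4)) all reduce to 0 modulo the current basis, so we have a Gröbner basis.
Inter-reduce: drop elements whose leading term is divisible by another's, tail-reduce, and make monic.
Reduced Gröbner basis: {x - 3/5y - 1, y^2 + 25/23y + 12/23}.

The bases are distinct; the ideals are different.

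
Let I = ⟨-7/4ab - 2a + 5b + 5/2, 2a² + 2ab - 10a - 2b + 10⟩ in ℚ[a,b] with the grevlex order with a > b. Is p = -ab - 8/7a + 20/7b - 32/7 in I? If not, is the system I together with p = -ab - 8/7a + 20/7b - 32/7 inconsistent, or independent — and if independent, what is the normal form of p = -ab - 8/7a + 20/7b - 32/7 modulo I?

First compute the reduced Gröbner basis of I by Buchberger's algorithm.
f_1 = -7/4ab - 2a + 5b + 5/2, LT = ab.
f_2 = 2a² + 2ab - 10a - 2b + 10, LT = a².

S(f_1,f_2): lcm = a²b. S = -ab² + 8/7a² + 15/7ab + b² - 10/7a - 5b.
  leading term ab²: subtract (4/7b)·f_1 from -ab² + 8/7a² + 15/7ab + b² - 10/7a - 5b → 8/7a² + 23/7ab - 13/7b² - 10/7a - 45/7b
  leading term a²: subtract (4/7)·f_2 from 8/7a² + 23/7ab - 13/7b² - 10/7a - 45/7b → 15/7ab - 13/7b² + 30/7a - 37/7b - 40/7
  leading term ab: subtract (-60/49)·f_1 from 15/7ab - 13/7b² + 30/7a - 37/7b - 40/7 → -13/7b² + 90/49a + 41/49b - 130/49
  leading term b²: no divisor's leading term divides it; move -13/7b² to the remainder.
  leading term a: no divisor's leading term divides it; move 90/49a to the remainder.
  leading term b: no divisor's leading term divides it; move 41/49b to the remainder.
  leading term 1: no divisor's leading term divides it; move -130/49 to the remainder.
  remainder -13/7b² + 90/49a + 41/49b - 130/49 ≠ 0; add h_3 = -13/7b² + 90/49a + 41/49b - 130/49 to the basis.

The other S-polynomials (S(f_1,h_3), S(f_2,h_3)) all reduce to 0 modulo the current basis, so we have a Gröbner basis.
Inter-reduce: drop elements whose leading term is divisible by another's, tail-reduce, and make monic.
Reduced Gröbner basis: {a² - 43/7a + 13/7b + 45/7, ab + 8/7a - 20/7b - 10/7, b² - 90/91a - 41/91b + 10/7}.
Label its elements g_1 = a² - 43/7a + 13/7b + 45/7, g_2 = ab + 8/7a - 20/7b - 10/7, g_3 = b² - 90/91a - 41/91b + 10/7.

Reduce p = -ab - 8/7a + 20/7b - 32/7 modulo G:
  leading term ab: subtract (-1)·g_2 from -ab - 8/7a + 20/7b - 32/7 → -6
  leading term 1: no divisor's leading term divides it; move -6 to the remainder.
  normal form = -6.
The normal form is nonzero, so p ∉ I. Since p minus its normal form lies in I, I + (p) = I + (r) where r = -6; decide whether this ideal is the whole ring.
Here r = -6 is a nonzero constant, hence a unit: 1 ∈ I + (p), the Gröbner basis of I + (p) is {1}, and the enlarged system has no common solution — adjoining p is inconsistent.

Adjoining -ab - 8/7a + 20/7b - 32/7 makes the ideal the whole ring: the system is inconsistent.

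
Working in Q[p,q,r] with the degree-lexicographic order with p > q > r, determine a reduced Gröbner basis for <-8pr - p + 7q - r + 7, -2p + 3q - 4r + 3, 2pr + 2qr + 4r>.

G = {q^2 + 59/20q + 9/10r + 39/20, qr + 11/16q + 17/8r + 11/16, r^2 + 55/64q + 29/32r + 55/64, p - 3/2q + 2r - 3/2}

f_1 = -8pr - p + 7q - r + 7, LT = pr.
f_2 = -2p + 3q - 4r + 3, LT = p.
f_3 = 2pr + 2qr + 4r, LT = pr.

S(f_1,f_2): lcm = pr. S = 3/2qr - 2r^2 + 1/8p - 7/8q + 13/8r - 7/8.
  reduce S modulo (f_1, f_2, f_3):
  remainder 3/2qr - 2r^2 - 11/16q + 11/8r - 11/16 ≠ 0; add g_4 = 3/2qr - 2r^2 - 11/16q + 11/8r - 11/16 to the basis.

S(f_1,f_3): lcm = pr. S = -qr + 1/8p - 7/8q - 15/8r - 7/8.
  reduce S modulo (f_1, f_2, f_3, g_4):
  remainder -4/3r^2 - 55/48q - 29/24r - 55/48 ≠ 0; add g_5 = -4/3r^2 - 55/48q - 29/24r - 55/48 to the basis.

S(f_3,g_4): lcm = pqr. S = 4/3pr^2 + q^2r + 11/24pq - 11/12pr + 2qr + 11/24p.
  reduce S modulo (f_1, f_2, f_3, g_4, g_5):
  remainder 55/48q^2 + 649/192q + 33/32r + 143/64 ≠ 0; add g_6 = 55/48q^2 + 649/192q + 33/32r + 143/64 to the basis.

The other S-polynomials (S(f_2,f_3), S(f_1,g_4), S(f_2,g_4), S(f_1,g_5), S(f_2,g_5), S(f_3,g_5), S(g_4,g_5), S(f_1,g_6), S(f_2,g_6), S(f_3,g_6), S(g_4,g_6), S(g_5,g_6)) all reduce to 0 modulo the current basis, so we have a Gröbner basis.
Inter-reduce: drop elements whose leading term is divisible by another's, tail-reduce, and make monic.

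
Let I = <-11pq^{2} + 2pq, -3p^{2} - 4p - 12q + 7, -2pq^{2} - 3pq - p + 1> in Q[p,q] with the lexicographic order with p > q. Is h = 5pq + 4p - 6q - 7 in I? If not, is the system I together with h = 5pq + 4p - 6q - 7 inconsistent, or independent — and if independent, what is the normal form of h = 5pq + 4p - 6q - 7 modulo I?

First compute the reduced Gröbner basis of I by Buchberger's algorithm.
f_1 = -11pq^{2} + 2pq, LT = pq^{2}.
f_2 = -3p^{2} - 4p - 12q + 7, LT = p^{2}.
f_3 = -2pq^{2} - 3pq - p + 1, LT = pq^{2}.

S(f_1,f_2): lcm = p^{2}q^{2}. S = -\tfrac{2}{11}p^{2}q - \tfrac{4}{3}pq^{2} - 4q^{3} + \tfrac{7}{3}q^{2}.
  leading term p^{2}q: subtract (\tfrac{2}{33}q)·f_2 from -\tfrac{2}{11}p^{2}q - \tfrac{4}{3}pq^{2} - 4q^{3} + \tfrac{7}{3}q^{2} → -\tfrac{4}{3}pq^{2} + \tfrac{8}{33}pq - 4q^{3} + \tfrac{101}{33}q^{2} - \tfrac{14}{33}q
  leading term pq^{2}: subtract (\tfrac{4}{33})·f_1 from -\tfrac{4}{3}pq^{2} + \tfrac{8}{33}pq - 4q^{3} + \tfrac{101}{33}q^{2} - \tfrac{14}{33}q → -4q^{3} + \tfrac{101}{33}q^{2} - \tfrac{14}{33}q
  leading term q^{3}: no divisor's leading term divides it; move -4q^{3} to the remainder.
  leading term q^{2}: no divisor's leading term divides it; move \tfrac{101}{33}q^{2} to the remainder.
  leading term q: no divisor's leading term divides it; move -\tfrac{14}{33}q to the remainder.
  remainder -4q^{3} + \tfrac{101}{33}q^{2} - \tfrac{14}{33}q ≠ 0; add k_4 = -4q^{3} + \tfrac{101}{33}q^{2} - \tfrac{14}{33}q to the basis.

S(f_1,f_3): lcm = pq^{2}. S = -\tfrac{37}{22}pq - \tfrac{1}{2}p + \tfrac{1}{2}.
  leading term pq: no divisor's leading term divides it; move -\tfrac{37}{22}pq to the remainder.
  leading term p: no divisor's leading term divides it; move -\tfrac{1}{2}p to the remainder.
  leading term 1: no divisor's leading term divides it; move \tfrac{1}{2} to the remainder.
  remainder -\tfrac{37}{22}pq - \tfrac{1}{2}p + \tfrac{1}{2} ≠ 0; add k_5 = -\tfrac{37}{22}pq - \tfrac{1}{2}p + \tfrac{1}{2} to the basis.

S(f_2,f_3): lcm = p^{2}q^{2}. S = -\tfrac{3}{2}p^{2}q - \tfrac{1}{2}p^{2} + \tfrac{4}{3}pq^{2} + \tfrac{1}{2}p + 4q^{3} - \tfrac{7}{3}q^{2}.
  leading term p^{2}q: subtract (\tfrac{1}{2}q)·f_2 from -\tfrac{3}{2}p^{2}q - \tfrac{1}{2}p^{2} + \tfrac{4}{3}pq^{2} + \tfrac{1}{2}p + 4q^{3} - \tfrac{7}{3}q^{2} → -\tfrac{1}{2}p^{2} + \tfrac{4}{3}pq^{2} + 2pq + \tfrac{1}{2}p + 4q^{3} + \tfrac{11}{3}q^{2} - \tfrac{7}{2}q
  leading term p^{2}: subtract (\tfrac{1}{6})·f_2 from -\tfrac{1}{2}p^{2} + \tfrac{4}{3}pq^{2} + 2pq + \tfrac{1}{2}p + 4q^{3} + \tfrac{11}{3}q^{2} - \tfrac{7}{2}q → \tfrac{4}{3}pq^{2} + 2pq + \tfrac{7}{6}p + 4q^{3} + \tfrac{11}{3}q^{2} - \tfrac{3}{2}q - \tfrac{7}{6}
  leading term pq^{2}: subtract (-\tfrac{4}{33})·f_1 from \tfrac{4}{3}pq^{2} + 2pq + \tfrac{7}{6}p + 4q^{3} + \tfrac{11}{3}q^{2} - \tfrac{3}{2}q - \tfrac{7}{6} → \tfrac{74}{33}pq + \tfrac{7}{6}p + 4q^{3} + \tfrac{11}{3}q^{2} - \tfrac{3}{2}q - \tfrac{7}{6}
  leading term pq: subtract (-\tfrac{4}{3})·k_5 from \tfrac{74}{33}pq + \tfrac{7}{6}p + 4q^{3} + \tfrac{11}{3}q^{2} - \tfrac{3}{2}q - \tfrac{7}{6} → \tfrac{1}{2}p + 4q^{3} + \tfrac{11}{3}q^{2} - \tfrac{3}{2}q - \tfrac{1}{2}
  leading term p: no divisor's leading term divides it; move \tfrac{1}{2}p to the remainder.
  leading term q^{3}: subtract (-1)·k_4 from 4q^{3} + \tfrac{11}{3}q^{2} - \tfrac{3}{2}q - \tfrac{1}{2} → \tfrac{74}{11}q^{2} - \tfrac{127}{66}q - \tfrac{1}{2}
  leading term q^{2}: no divisor's leading term divides it; move \tfrac{74}{11}q^{2} to the remainder.
  leading term q: no divisor's leading term divides it; move -\tfrac{127}{66}q to the remainder.
  leading term 1: no divisor's leading term divides it; move -\tfrac{1}{2} to the remainder.
  remainder \tfrac{1}{2}p + \tfrac{74}{11}q^{2} - \tfrac{127}{66}q - \tfrac{1}{2} ≠ 0; add k_6 = \tfrac{1}{2}p + \tfrac{74}{11}q^{2} - \tfrac{127}{66}q - \tfrac{1}{2} to the basis.

S(f_3,k_4): lcm = pq^{3}. S = \tfrac{299}{132}pq^{2} + \tfrac{13}{33}pq - \tfrac{1}{2}q.
  leading term pq^{2}: subtract (-\tfrac{299}{1452})·f_1 from \tfrac{299}{132}pq^{2} + \tfrac{13}{33}pq - \tfrac{1}{2}q → \tfrac{195}{242}pq - \tfrac{1}{2}q
  leading term pq: subtract (-\tfrac{195}{407})·k_5 from \tfrac{195}{242}pq - \tfrac{1}{2}q → -\tfrac{195}{814}p - \tfrac{1}{2}q + \tfrac{195}{814}
  leading term p: subtract (-\tfrac{195}{407})·k_6 from -\tfrac{195}{814}p - \tfrac{1}{2}q + \tfrac{195}{814} → \tfrac{390}{121}q^{2} - \tfrac{6366}{4477}q
  leading term q^{2}: no divisor's leading term divides it; move \tfrac{390}{121}q^{2} to the remainder.
  leading term q: no divisor's leading term divides it; move -\tfrac{6366}{4477}q to the remainder.
  remainder \tfrac{390}{121}q^{2} - \tfrac{6366}{4477}q ≠ 0; add k_7 = \tfrac{390}{121}q^{2} - \tfrac{6366}{4477}q to the basis.

S(k_4,k_5): lcm = pq^{3}. S = -\tfrac{5189}{4884}pq^{2} + \tfrac{7}{66}pq + \tfrac{11}{37}q^{2}.
  leading term pq^{2}: subtract (\tfrac{5189}{53724})·f_1 from -\tfrac{5189}{4884}pq^{2} + \tfrac{7}{66}pq + \tfrac{11}{37}q^{2} → -\tfrac{390}{4477}pq + \tfrac{11}{37}q^{2}
  leading term pq: subtract (\tfrac{780}{15059})·k_5 from -\tfrac{390}{4477}pq + \tfrac{11}{37}q^{2} → \tfrac{390}{15059}p + \tfrac{11}{37}q^{2} - \tfrac{390}{15059}
  leading term p: subtract (\tfrac{780}{15059})·k_6 from \tfrac{390}{15059}p + \tfrac{11}{37}q^{2} - \tfrac{390}{15059} → -\tfrac{229}{4477}q^{2} + \tfrac{16510}{165649}q
  leading term q^{2}: subtract (-\tfrac{229}{14430})·k_7 from -\tfrac{229}{4477}q^{2} + \tfrac{16510}{165649}q → \tfrac{6861}{88985}q
  leading term q: no divisor's leading term divides it; move \tfrac{6861}{88985}q to the remainder.
  remainder \tfrac{6861}{88985}q ≠ 0; add k_8 = \tfrac{6861}{88985}q to the basis.

The other S-polynomials (S(f_1,k_4), S(f_2,k_4), S(f_1,k_5), S(f_2,k_5), S(f_3,k_5), S(f_1,k_6), S(f_2,k_6), S(f_3,k_6), S(k_4,k_6), S(k_5,k_6), S(f_1,k_7), S(f_2,k_7), S(f_3,k_7), S(k_4,k_7), S(k_5,k_7), S(k_6,k_7), S(f_1,k_8), S(f_2,k_8), S(f_3,k_8), S(k_4,k_8), S(k_5,k_8), S(k_6,k_8), S(k_7,k_8)) all reduce to 0 modulo the current basis, so we have a Gröbner basis.
Inter-reduce: drop elements whose leading term is divisible by another's, tail-reduce, and make monic.
Reduced Gröbner basis: {p - 1, q}.
Label its elements g_1 = p - 1, g_2 = q.

Reduce h = 5pq + 4p - 6q - 7 modulo G:
  leading term pq: subtract (5q)·g_1 from 5pq + 4p - 6q - 7 → 4p - q - 7
  leading term p: subtract (4)·g_1 from 4p - q - 7 → -q - 3
  leading term q: subtract (-1)·g_2 from -q - 3 → -3
  leading term 1: no divisor's leading term divides it; move -3 to the remainder.
  normal form = -3.
The normal form is nonzero, so h ∉ I. Since h minus its normal form lies in I, I + (h) = I + (r) where r = -3; decide whether this ideal is the whole ring.
Here r = -3 is a nonzero constant, hence a unit: 1 ∈ I + (h), the Gröbner basis of I + (h) is {1}, and the enlarged system has no common solution — adjoining h is inconsistent.

Adjoining 5pq + 4p - 6q - 7 makes the ideal the whole ring: the system is inconsistent.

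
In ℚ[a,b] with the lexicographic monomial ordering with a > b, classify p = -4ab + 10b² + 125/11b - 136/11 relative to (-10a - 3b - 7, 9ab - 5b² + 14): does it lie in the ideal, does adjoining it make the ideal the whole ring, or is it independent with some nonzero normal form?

First compute the reduced Gröbner basis of I by Buchberger's algorithm.
f_1 = -10a - 3b - 7, LT = a.
f_2 = 9ab - 5b² + 14, LT = ab.

S(f_1,f_2): lcm = ab. S = 77/90b² + 7/10b - 14/9.
  leading term b²: no divisor's leading term divides it; move 77/90b² to the remainder.
  leading term b: no divisor's leading term divides it; move 7/10b to the remainder.
  leading term 1: no divisor's leading term divides it; move -14/9 to the remainder.
  remainder 77/90b² + 7/10b - 14/9 ≠ 0; add h_3 = 77/90b² + 7/10b - 14/9 to the basis.

S(f_1,h_3): leading monomials are coprime, so the S-polynomial reduces to 0 (Buchberger's first criterion).
S(f_2,h_3): lcm = ab². S = -9/11ab + 20/11a - 5/9b³ + 14/9b.
  leading term ab: subtract (9/110b)·f_1 from -9/11ab + 20/11a - 5/9b³ + 14/9b → 20/11a - 5/9b³ + 27/110b² + 2107/990b
  leading term a: subtract (-2/11)·f_1 from 20/11a - 5/9b³ + 27/110b² + 2107/990b → -5/9b³ + 27/110b² + 1567/990b - 14/11
  leading term b³: subtract (-50/77b)·h_3 from -5/9b³ + 27/110b² + 1567/990b - 14/11 → 7/10b² + 63/110b - 14/11
  leading term b²: subtract (9/11)·h_3 from 7/10b² + 63/110b - 14/11 → 0
  remainder 0.

Every S-polynomial of the final basis reduces to 0, so we have a Gröbner basis.
Inter-reduce: drop elements whose leading term is divisible by another's, tail-reduce, and make monic.
Reduced Gröbner basis: {a + 3/10b + 7/10, b² + 9/11b - 20/11}.
Label its elements g_1 = a + 3/10b + 7/10, g_2 = b² + 9/11b - 20/11.

Reduce p = -4ab + 10b² + 125/11b - 136/11 modulo G:
  leading term ab: subtract (-4b)·g_1 from -4ab + 10b² + 125/11b - 136/11 → 56/5b² + 779/55b - 136/11
  leading term b²: subtract (56/5)·g_2 from 56/5b² + 779/55b - 136/11 → 5b + 8
  leading term b: no divisor's leading term divides it; move 5b to the remainder.
  leading term 1: no divisor's leading term divides it; move 8 to the remainder.
  normal form = 5b + 8.
The normal form is nonzero, so p ∉ I. Since p minus its normal form lies in I, I + (p) = I + (r) where r = 5b + 8; decide whether this ideal is the whole ring.
Run Buchberger on G together with r (pairs among the g_i already reduce to 0 since G is a Gröbner basis):
g_1 = a + 3/10b + 7/10, LT = a.
g_2 = b² + 9/11b - 20/11, LT = b².
r = 5b + 8, LT = b.

S(g_1,g_2): leading monomials are coprime, so the S-polynomial reduces to 0 (Buchberger's first criterion).
S(g_1,r): leading monomials are coprime, so the S-polynomial reduces to 0 (Buchberger's first criterion).
S(g_2,r): lcm = b². S = -43/55b - 20/11.
  leading term b: subtract (-43/275)·r from -43/55b - 20/11 → -156/275
  leading term 1: no divisor's leading term divides it; move -156/275 to the remainder.
  remainder -156/275 ≠ 0; add m_4 = -156/275 to the basis.

S(g_1,m_4): leading monomials are coprime, so the S-polynomial reduces to 0 (Buchberger's first criterion).
S(g_2,m_4): leading monomials are coprime, so the S-polynomial reduces to 0 (Buchberger's first criterion).
S(r,m_4): leading monomials are coprime, so the S-polynomial reduces to 0 (Buchberger's first criterion).
Every S-polynomial of the final basis reduces to 0, so we have a Gröbner basis.
Inter-reduce: drop elements whose leading term is divisible by another's, tail-reduce, and make monic.
Reduced Gröbner basis: {1}.
The reduced Gröbner basis of I + (p) is {1}: the ideal is the whole ring, so the enlarged system has no common solution — adjoining p is inconsistent.

Adjoining -4ab + 10b² + 125/11b - 136/11 makes the ideal the whole ring: the system is inconsistent.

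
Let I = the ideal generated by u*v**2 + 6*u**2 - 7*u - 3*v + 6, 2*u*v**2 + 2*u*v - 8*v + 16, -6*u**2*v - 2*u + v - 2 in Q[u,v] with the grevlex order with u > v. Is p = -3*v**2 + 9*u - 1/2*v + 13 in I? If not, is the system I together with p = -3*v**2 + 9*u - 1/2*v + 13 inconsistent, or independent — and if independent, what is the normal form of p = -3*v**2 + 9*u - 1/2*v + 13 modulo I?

-3*v**2 + 9*u - 1/2*v + 13 lies in I (it reduces to 0).

First compute the reduced Gröbner basis of I by Buchberger's algorithm.
f_1 = u*v**2 + 6*u**2 - 7*u - 3*v + 6, LT = u*v**2.
f_2 = 2*u*v**2 + 2*u*v - 8*v + 16, LT = u*v**2.
f_3 = -6*u**2*v - 2*u + v - 2, LT = u**2*v.

S(f_1,f_2): lcm = u*v**2. S = 6*u**2 - u*v - 7*u + v - 2.
  leading term u**2: no divisor's leading term divides it; move 6*u**2 to the remainder.
  leading term u*v: no divisor's leading term divides it; move -u*v to the remainder.
  leading term u: no divisor's leading term divides it; move -7*u to the remainder.
  leading term v: no divisor's leading term divides it; move v to the remainder.
  leading term 1: no divisor's leading term divides it; move -2 to the remainder.
  remainder 6*u**2 - u*v - 7*u + v - 2 ≠ 0; add h_4 = 6*u**2 - u*v - 7*u + v - 2 to the basis.

S(f_1,f_3): lcm = u**2*v**2. S = 6*u**3 - 7*u**2 - 10/3*u*v + 1/6*v**2 + 6*u - 1/3*v.
  leading term u**3: subtract (u)·h_4 from 6*u**3 - 7*u**2 - 10/3*u*v + 1/6*v**2 + 6*u - 1/3*v → u**2*v - 13/3*u*v + 1/6*v**2 + 8*u - 1/3*v
  leading term u**2*v: subtract (-1/6)·f_3 from u**2*v - 13/3*u*v + 1/6*v**2 + 8*u - 1/3*v → -13/3*u*v + 1/6*v**2 + 23/3*u - 1/6*v - 1/3
  leading term u*v: no divisor's leading term divides it; move -13/3*u*v to the remainder.
  leading term v**2: no divisor's leading term divides it; move 1/6*v**2 to the remainder.
  leading term u: no divisor's leading term divides it; move 23/3*u to the remainder.
  leading term v: no divisor's leading term divides it; move -1/6*v to the remainder.
  leading term 1: no divisor's leading term divides it; move -1/3 to the remainder.
  remainder -13/3*u*v + 1/6*v**2 + 23/3*u - 1/6*v - 1/3 ≠ 0; add h_5 = -13/3*u*v + 1/6*v**2 + 23/3*u - 1/6*v - 1/3 to the basis.

S(f_1,h_4): lcm = u**2*v**2. S = 1/6*u*v**3 + 6*u**3 + 7/6*u*v**2 - 1/6*v**3 - 7*u**2 - 3*u*v + 1/3*v**2 + 6*u.
  leading term u*v**3: subtract (1/6*v)·f_1 from 1/6*u*v**3 + 6*u**3 + 7/6*u*v**2 - 1/6*v**3 - 7*u**2 - 3*u*v + 1/3*v**2 + 6*u → 6*u**3 - u**2*v + 7/6*u*v**2 - 1/6*v**3 - 7*u**2 - 11/6*u*v + 5/6*v**2 + 6*u - v
  leading term u**3: subtract (u)·h_4 from 6*u**3 - u**2*v + 7/6*u*v**2 - 1/6*v**3 - 7*u**2 - 11/6*u*v + 5/6*v**2 + 6*u - v → 7/6*u*v**2 - 1/6*v**3 - 17/6*u*v + 5/6*v**2 + 8*u - v
  leading term u*v**2: subtract (7/6)·f_1 from 7/6*u*v**2 - 1/6*v**3 - 17/6*u*v + 5/6*v**2 + 8*u - v → -1/6*v**3 - 7*u**2 - 17/6*u*v + 5/6*v**2 + 97/6*u + 5/2*v - 7
  leading term v**3: no divisor's leading term divides it; move -1/6*v**3 to the remainder.
  leading term u**2: subtract (-7/6)·h_4 from -7*u**2 - 17/6*u*v + 5/6*v**2 + 97/6*u + 5/2*v - 7 → -4*u*v + 5/6*v**2 + 8*u + 11/3*v - 28/3
  leading term u*v: subtract (12/13)·h_5 from -4*u*v + 5/6*v**2 + 8*u + 11/3*v - 28/3 → 53/78*v**2 + 12/13*u + 149/39*v - 352/39
  leading term v**2: no divisor's leading term divides it; move 53/78*v**2 to the remainder.
  leading term u: no divisor's leading term divides it; move 12/13*u to the remainder.
  leading term v: no divisor's leading term divides it; move 149/39*v to the remainder.
  leading term 1: no divisor's leading term divides it; move -352/39 to the remainder.
  remainder -1/6*v**3 + 53/78*v**2 + 12/13*u + 149/39*v - 352/39 ≠ 0; add h_6 = -1/6*v**3 + 53/78*v**2 + 12/13*u + 149/39*v - 352/39 to the basis.

S(f_3,h_4): lcm = u**2*v. S = 1/6*u*v**2 + 7/6*u*v - 1/6*v**2 + 1/3*u + 1/6*v + 1/3.
  leading term u*v**2: subtract (1/6)·f_1 from 1/6*u*v**2 + 7/6*u*v - 1/6*v**2 + 1/3*u + 1/6*v + 1/3 → -u**2 + 7/6*u*v - 1/6*v**2 + 3/2*u + 2/3*v - 2/3
  leading term u**2: subtract (-1/6)·h_4 from -u**2 + 7/6*u*v - 1/6*v**2 + 3/2*u + 2/3*v - 2/3 → u*v - 1/6*v**2 + 1/3*u + 5/6*v - 1
  leading term u*v: subtract (-3/13)·h_5 from u*v - 1/6*v**2 + 1/3*u + 5/6*v - 1 → -5/39*v**2 + 82/39*u + 31/39*v - 14/13
  leading term v**2: no divisor's leading term divides it; move -5/39*v**2 to the remainder.
  leading term u: no divisor's leading term divides it; move 82/39*u to the remainder.
  leading term v: no divisor's leading term divides it; move 31/39*v to the remainder.
  leading term 1: no divisor's leading term divides it; move -14/13 to the remainder.
  remainder -5/39*v**2 + 82/39*u + 31/39*v - 14/13 ≠ 0; add h_7 = -5/39*v**2 + 82/39*u + 31/39*v - 14/13 to the basis.

S(f_1,h_5): lcm = u*v**2. S = 1/26*v**3 + 6*u**2 + 23/13*u*v - 1/26*v**2 - 7*u - 40/13*v + 6.
  leading term v**3: subtract (-3/13)·h_6 from 1/26*v**3 + 6*u**2 + 23/13*u*v - 1/26*v**2 - 7*u - 40/13*v + 6 → 6*u**2 + 23/13*u*v + 20/169*v**2 - 1147/169*u - 371/169*v + 662/169
  leading term u**2: subtract (1)·h_4 from 6*u**2 + 23/13*u*v + 20/169*v**2 - 1147/169*u - 371/169*v + 662/169 → 36/13*u*v + 20/169*v**2 + 36/169*u - 540/169*v + 1000/169
  leading term u*v: subtract (-108/169)·h_5 from 36/13*u*v + 20/169*v**2 + 36/169*u - 540/169*v + 1000/169 → 38/169*v**2 + 864/169*u - 558/169*v + 964/169
  leading term v**2: subtract (-114/65)·h_7 from 38/169*v**2 + 864/169*u - 558/169*v + 964/169 → 44/5*u - 124/65*v + 248/65
  leading term u: no divisor's leading term divides it; move 44/5*u to the remainder.
  leading term v: no divisor's leading term divides it; move -124/65*v to the remainder.
  leading term 1: no divisor's leading term divides it; move 248/65 to the remainder.
  remainder 44/5*u - 124/65*v + 248/65 ≠ 0; add h_8 = 44/5*u - 124/65*v + 248/65 to the basis.

S(f_3,h_5): lcm = u**2*v. S = 1/26*u*v**2 + 23/13*u**2 - 1/26*u*v + 10/39*u - 1/6*v + 1/3.
  leading term u*v**2: subtract (1/26)·f_1 from 1/26*u*v**2 + 23/13*u**2 - 1/26*u*v + 10/39*u - 1/6*v + 1/3 → 20/13*u**2 - 1/26*u*v + 41/78*u - 2/39*v + 4/39
  leading term u**2: subtract (10/39)·h_4 from 20/13*u**2 - 1/26*u*v + 41/78*u - 2/39*v + 4/39 → 17/78*u*v + 181/78*u - 4/13*v + 8/13
  leading term u*v: subtract (-17/338)·h_5 from 17/78*u*v + 181/78*u - 4/13*v + 8/13 → 17/2028*v**2 + 1372/507*u - 641/2028*v + 607/1014
  leading term v**2: subtract (-17/260)·h_7 from 17/2028*v**2 + 1372/507*u - 641/2028*v + 607/1014 → 1109/390*u - 103/390*v + 103/195
  leading term u: subtract (1109/3432)·h_8 from 1109/390*u - 103/390*v + 103/195 → 655/1859*v - 1310/1859
  leading term v: no divisor's leading term divides it; move 655/1859*v to the remainder.
  leading term 1: no divisor's leading term divides it; move -1310/1859 to the remainder.
  remainder 655/1859*v - 1310/1859 ≠ 0; add h_9 = 655/1859*v - 1310/1859 to the basis.

The other S-polynomials (S(f_2,f_3), S(f_2,h_4), S(f_2,h_5), S(h_4,h_5), S(f_1,h_6), S(f_2,h_6), S(f_3,h_6), S(h_4,h_6), S(h_5,h_6), S(f_1,h_7), S(f_2,h_7), S(f_3,h_7), S(h_4,h_7), S(h_5,h_7), S(h_6,h_7), S(f_1,h_8), S(f_2,h_8), S(f_3,h_8), S(h_4,h_8), S(h_5,h_8), S(h_6,h_8), S(h_7,h_8), S(f_1,h_9), S(f_2,h_9), S(f_3,h_9), S(h_4,h_9), S(h_5,h_9), S(h_6,h_9), S(h_7,h_9), S(h_8,h_9)) all reduce to 0 modulo the current basis, so we have a Gröbner basis.
Inter-reduce: drop elements whose leading term is divisible by another's, tail-reduce, and make monic.
Reduced Gröbner basis: {u, v - 2}.
Label its elements g_1 = u, g_2 = v - 2.

Reduce p = -3*v**2 + 9*u - 1/2*v + 13 modulo G:
  leading term v**2: subtract (-3*v)·g_2 from -3*v**2 + 9*u - 1/2*v + 13 → 9*u - 13/2*v + 13
  leading term u: subtract (9)·g_1 from 9*u - 13/2*v + 13 → -13/2*v + 13
  leading term v: subtract (-13/2)·g_2 from -13/2*v + 13 → 0
  normal form = 0.
Since the normal form is 0, p ∈ I.

The remainder on division by a Gröbner basis is unique — it is the normal form.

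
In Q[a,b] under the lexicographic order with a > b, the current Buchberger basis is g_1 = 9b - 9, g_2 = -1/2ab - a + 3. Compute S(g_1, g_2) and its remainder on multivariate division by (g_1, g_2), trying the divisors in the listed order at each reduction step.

S(g_1, g_2) = -3a + 6; remainder on division = -3a + 6.

lcm(LM(g_1), LM(g_2)) = ab.
S = (lcm/LT(g_1))·g_1 − (lcm/LT(g_2))·g_2 = -3a + 6.
Reduce S modulo (g_1, g_2) in that order:
  leading term a: no divisor's leading term divides it; move -3a to the remainder.
  leading term 1: no divisor's leading term divides it; move 6 to the remainder.
The remainder -3a + 6 is nonzero, so it would be added as the next basis element.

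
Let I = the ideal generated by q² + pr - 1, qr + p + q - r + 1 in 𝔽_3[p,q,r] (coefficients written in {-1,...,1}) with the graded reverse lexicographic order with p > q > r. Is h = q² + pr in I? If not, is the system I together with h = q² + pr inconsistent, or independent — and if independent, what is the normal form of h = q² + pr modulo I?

First compute the reduced Gröbner basis of I by Buchberger's algorithm.
f_1 = q² + pr - 1, LT = q².
f_2 = qr + p + q - r + 1, LT = qr.

S(f_1,f_2): lcm = q²r. S = pr² - pq - q² + qr - q - r.
  leading term pr²: no divisor's leading term divides it; move pr² to the remainder.
  leading term pq: no divisor's leading term divides it; move -pq to the remainder.
  leading term q²: subtract (-1)·f_1 from -q² + qr - q - r → pr + qr - q - r - 1
  leading term pr: no divisor's leading term divides it; move pr to the remainder.
  leading term qr: subtract (1)·f_2 from qr - q - r - 1 → -p + q + 1
  leading term p: no divisor's leading term divides it; move -p to the remainder.
  leading term q: no divisor's leading term divides it; move q to the remainder.
  leading term 1: no divisor's leading term divides it; move 1 to the remainder.
  remainder pr² - pq + pr - p + q + 1 ≠ 0; add k_3 = pr² - pq + pr - p + q + 1 to the basis.

The other S-polynomials (S(f_1,k_3), S(f_2,k_3)) all reduce to 0 modulo the current basis, so we have a Gröbner basis.
Inter-reduce: drop elements whose leading term is divisible by another's, tail-reduce, and make monic.
Reduced Gröbner basis: {pr² - pq + pr - p + q + 1, q² + pr - 1, qr + p + q - r + 1}.
Label its elements g_1 = pr² - pq + pr - p + q + 1, g_2 = q² + pr - 1, g_3 = qr + p + q - r + 1.

Reduce h = q² + pr modulo G:
  leading term q²: subtract (1)·g_2 from q² + pr → 1
  leading term 1: no divisor's leading term divides it; move 1 to the remainder.
  normal form = 1.
The normal form is nonzero, so h ∉ I. Since h minus its normal form lies in I, I + (h) = I + (n) where n = 1; decide whether this ideal is the whole ring.
Here n = 1 is a nonzero constant, hence a unit: 1 ∈ I + (h), the Gröbner basis of I + (h) is {1}, and the enlarged system has no common solution — adjoining h is inconsistent.

Adjoining q² + pr makes the ideal the whole ring: the system is inconsistent.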